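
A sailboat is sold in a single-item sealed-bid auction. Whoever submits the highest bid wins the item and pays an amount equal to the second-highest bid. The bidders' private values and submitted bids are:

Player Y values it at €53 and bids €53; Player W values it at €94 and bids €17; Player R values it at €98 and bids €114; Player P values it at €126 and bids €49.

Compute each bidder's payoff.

Sorted high to low: Player R €114 > Player Y €53 > Player P €49 > Player W €17.
Player R has the top bid and wins; the price is the second-highest bid, €53.
Player R's payoff = €98 − €53 = €45. All other bidders lose, so their payoff is 0.

Payoffs: Player Y €0, Player W €0, Player R €45, Player P €0.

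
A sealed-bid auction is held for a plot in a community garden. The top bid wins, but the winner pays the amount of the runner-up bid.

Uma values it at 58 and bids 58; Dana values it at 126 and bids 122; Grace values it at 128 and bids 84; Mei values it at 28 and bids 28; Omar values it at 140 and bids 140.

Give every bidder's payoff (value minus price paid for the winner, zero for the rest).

Uma 0, Dana 0, Grace 0, Mei 0, Omar 18.

Ordered from highest: Omar 140, then Dana 122, then Grace 84, then Uma 58, then Mei 28.
Omar has the top bid and wins; the price is the second-highest bid, 122.
Omar's payoff = 140 − 122 = 18. All other bidders lose, so their payoff is 0.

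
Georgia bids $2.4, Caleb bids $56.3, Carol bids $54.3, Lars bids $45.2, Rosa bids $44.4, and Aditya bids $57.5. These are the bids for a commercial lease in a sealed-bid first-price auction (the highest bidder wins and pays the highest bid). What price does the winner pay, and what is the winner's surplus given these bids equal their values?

Sorted high to low: Aditya $57.5 > Caleb $56.3 > Carol $54.3 > Lars $45.2 > Rosa $44.4 > Georgia $2.4.
Aditya is the highest bidder, so Aditya wins.
Under the first-price rule, the price is the highest bid: $57.5.
Surplus = $57.5 − $57.5 = $0.0.

The winner pays $57.5 for a surplus of $0.0.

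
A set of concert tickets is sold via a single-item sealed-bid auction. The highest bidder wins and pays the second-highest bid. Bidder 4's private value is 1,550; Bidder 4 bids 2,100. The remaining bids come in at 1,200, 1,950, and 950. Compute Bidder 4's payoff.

Highest competing bid: 1,950.
Bidder 4's bid 2,100 is the highest overall, so Bidder 4 wins and pays the second-highest bid, 1,950.
Payoff = value − price = 1,550 − 1,950 = -400.

The bidder's payoff: -400.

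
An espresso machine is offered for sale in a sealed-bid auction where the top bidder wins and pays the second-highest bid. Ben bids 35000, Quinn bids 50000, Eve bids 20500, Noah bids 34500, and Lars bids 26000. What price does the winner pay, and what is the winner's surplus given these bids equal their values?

The winner pays 35000 for a surplus of 15000.

Ranking the bids: Quinn 50000 > Ben 35000 > Noah 34500 > Lars 26000 > Eve 20500.
Quinn is the highest bidder, so Quinn wins.
Under the second-price rule, the price is the second-highest bid: 35000.
Surplus = 50000 − 35000 = 15000.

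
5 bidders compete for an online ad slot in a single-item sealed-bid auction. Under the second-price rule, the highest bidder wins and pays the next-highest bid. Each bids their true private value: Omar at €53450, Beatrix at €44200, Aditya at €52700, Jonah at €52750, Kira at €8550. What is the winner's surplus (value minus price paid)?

Ordered from highest: Omar €53450 > Jonah €52750 > Aditya €52700 > Beatrix €44200 > Kira €8550.
Omar wins with the top bid and pays the second-highest, €52750.
Surplus = €53450 − €52750 = €700.

€700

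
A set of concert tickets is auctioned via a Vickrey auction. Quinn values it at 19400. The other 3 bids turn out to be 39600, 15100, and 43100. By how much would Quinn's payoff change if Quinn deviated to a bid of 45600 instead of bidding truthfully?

The highest competing bid is 43100.
Bidding truthfully at 19400: the top bid is 43100 (a rival), so Quinn loses. Payoff = 0.
Bidding 45600: Quinn has the top bid, wins, and pays the second-highest bid 43100. Payoff = 19400 − 43100 = -23700.
Change = -23700 − 0 = -23700.
Deviating from a truthful bid can only lose payoff in a second-price auction — never gain.

Change in payoff: -23700.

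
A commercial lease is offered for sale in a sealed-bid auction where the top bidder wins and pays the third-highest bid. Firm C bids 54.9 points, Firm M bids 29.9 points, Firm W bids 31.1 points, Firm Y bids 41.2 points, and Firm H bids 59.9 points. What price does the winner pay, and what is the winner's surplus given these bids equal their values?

The winner pays 41.2 points for a surplus of 18.7 points.

Ranking the bids: Firm H 59.9 points; Firm C 54.9 points; Firm Y 41.2 points; Firm W 31.1 points; Firm M 29.9 points.
Firm H is the highest bidder, so Firm H wins.
Under the third-price rule, the price is the third-highest bid: 41.2 points.
Surplus = 59.9 points − 41.2 points = 18.7 points.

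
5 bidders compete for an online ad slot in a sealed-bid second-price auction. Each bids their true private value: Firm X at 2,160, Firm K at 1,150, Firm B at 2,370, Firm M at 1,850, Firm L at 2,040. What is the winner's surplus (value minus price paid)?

Ranking the bids: Firm B 2,370, then Firm X 2,160, then Firm L 2,040, then Firm M 1,850, then Firm K 1,150.
Firm B wins with the top bid and pays the second-highest, 2,160.
Surplus = 2,370 − 2,160 = 210.

Surplus = 210.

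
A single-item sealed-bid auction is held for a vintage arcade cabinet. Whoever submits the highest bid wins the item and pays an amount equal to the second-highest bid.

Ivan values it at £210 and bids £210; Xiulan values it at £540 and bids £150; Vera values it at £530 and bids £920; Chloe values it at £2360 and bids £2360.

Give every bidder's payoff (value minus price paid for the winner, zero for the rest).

Payoffs: Ivan £0, Xiulan £0, Vera £0, Chloe £1440.

Ordered from highest: Chloe £2360, then Vera £920, then Ivan £210, then Xiulan £150.
Chloe has the top bid and wins; the price is the second-highest bid, £920.
Chloe's payoff = £2360 − £920 = £1440. All other bidders lose, so their payoff is 0.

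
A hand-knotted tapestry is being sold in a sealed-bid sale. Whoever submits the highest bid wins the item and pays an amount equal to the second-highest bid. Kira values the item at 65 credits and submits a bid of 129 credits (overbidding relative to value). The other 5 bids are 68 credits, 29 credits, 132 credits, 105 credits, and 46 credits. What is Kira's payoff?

0 credits

Highest competing bid: 132 credits.
Kira's bid 129 credits is not the highest, so Kira loses, pays nothing, and earns zero payoff.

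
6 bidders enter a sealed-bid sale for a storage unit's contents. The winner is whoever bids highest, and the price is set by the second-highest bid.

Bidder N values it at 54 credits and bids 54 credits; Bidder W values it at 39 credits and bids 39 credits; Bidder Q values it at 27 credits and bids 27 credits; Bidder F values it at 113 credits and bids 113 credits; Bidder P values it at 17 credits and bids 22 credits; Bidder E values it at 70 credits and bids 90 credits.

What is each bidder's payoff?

Bids in descending order: Bidder F 113 credits, then Bidder E 90 credits, then Bidder N 54 credits, then Bidder W 39 credits, then Bidder Q 27 credits, then Bidder P 22 credits.
Bidder F has the top bid and wins; the price is the second-highest bid, 90 credits.
Bidder F's payoff = 113 credits − 90 credits = 23 credits. All other bidders lose, so their payoff is 0.

Bidder N 0 credits, Bidder W 0 credits, Bidder Q 0 credits, Bidder F 23 credits, Bidder P 0 credits, Bidder E 0 credits.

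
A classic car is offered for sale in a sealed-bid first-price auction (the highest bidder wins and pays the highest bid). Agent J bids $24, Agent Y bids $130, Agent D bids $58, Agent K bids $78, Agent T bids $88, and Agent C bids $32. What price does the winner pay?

$130

Bids in descending order: Agent Y $130, then Agent T $88, then Agent K $78, then Agent D $58, then Agent C $32, then Agent J $24.
Agent Y is the highest bidder, so Agent Y wins.
Under the first-price rule, the price is the highest bid: $130.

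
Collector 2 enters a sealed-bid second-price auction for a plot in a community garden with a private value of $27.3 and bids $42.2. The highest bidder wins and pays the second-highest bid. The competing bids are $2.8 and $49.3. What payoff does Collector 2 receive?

Payoff = $0.0.

Highest competing bid: $49.3.
Collector 2's bid $42.2 is not the highest, so Collector 2 loses, pays nothing, and earns zero payoff.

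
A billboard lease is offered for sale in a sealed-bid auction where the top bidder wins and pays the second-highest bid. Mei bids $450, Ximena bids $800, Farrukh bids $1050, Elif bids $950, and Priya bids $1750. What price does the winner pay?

Ordered from highest: Priya $1750 > Farrukh $1050 > Elif $950 > Ximena $800 > Mei $450.
Priya is the highest bidder, so Priya wins.
Under the second-price rule, the price is the second-highest bid: $1050.

$1050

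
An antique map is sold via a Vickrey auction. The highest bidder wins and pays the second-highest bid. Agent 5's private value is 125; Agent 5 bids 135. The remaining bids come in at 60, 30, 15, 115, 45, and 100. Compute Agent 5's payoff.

Payoff = 10.

Highest competing bid: 115.
Agent 5's bid 135 is the highest overall, so Agent 5 wins and pays the second-highest bid, 115.
Payoff = value − price = 125 − 115 = 10.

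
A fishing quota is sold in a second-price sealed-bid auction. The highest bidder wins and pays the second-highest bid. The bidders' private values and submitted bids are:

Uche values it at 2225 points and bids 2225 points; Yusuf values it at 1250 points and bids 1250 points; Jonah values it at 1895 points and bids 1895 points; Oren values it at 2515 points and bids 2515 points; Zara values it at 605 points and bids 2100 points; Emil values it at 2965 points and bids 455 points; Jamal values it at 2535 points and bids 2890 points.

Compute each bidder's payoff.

Uche 0 points, Yusuf 0 points, Jonah 0 points, Oren 0 points, Zara 0 points, Emil 0 points, Jamal 20 points.

Bids in descending order: Jamal 2890 points; Oren 2515 points; Uche 2225 points; Zara 2100 points; Jonah 1895 points; Yusuf 1250 points; Emil 455 points.
Jamal has the top bid and wins; the price is the second-highest bid, 2515 points.
Jamal's payoff = 2535 points − 2515 points = 20 points. All other bidders lose, so their payoff is 0.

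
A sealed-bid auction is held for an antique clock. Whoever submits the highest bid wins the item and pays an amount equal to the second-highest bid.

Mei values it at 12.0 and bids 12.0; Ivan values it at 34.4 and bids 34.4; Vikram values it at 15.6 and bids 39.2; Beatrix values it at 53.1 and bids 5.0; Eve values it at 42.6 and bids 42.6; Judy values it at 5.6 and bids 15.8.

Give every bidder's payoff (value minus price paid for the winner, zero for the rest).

Payoffs: Mei 0.0, Ivan 0.0, Vikram 0.0, Beatrix 0.0, Eve 3.4, Judy 0.0.

Bids in descending order: Eve 42.6, then Vikram 39.2, then Ivan 34.4, then Judy 15.8, then Mei 12.0, then Beatrix 5.0.
Eve has the top bid and wins; the price is the second-highest bid, 39.2.
Eve's payoff = 42.6 − 39.2 = 3.4. All other bidders lose, so their payoff is 0.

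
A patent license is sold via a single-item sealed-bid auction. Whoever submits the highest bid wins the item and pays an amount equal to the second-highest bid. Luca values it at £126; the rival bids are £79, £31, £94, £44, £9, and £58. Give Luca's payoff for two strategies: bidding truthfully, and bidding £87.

Truthful: £32; alternative: £0.

The highest competing bid is £94.
Bidding truthfully at £126: Luca has the top bid, wins, and pays the second-highest bid £94. Payoff = £126 − £94 = £32.
Bidding £87: the top bid is £94 (a rival), so Luca loses. Payoff = £0.
This is the dominant-strategy logic: truthful bidding weakly beats any alternative.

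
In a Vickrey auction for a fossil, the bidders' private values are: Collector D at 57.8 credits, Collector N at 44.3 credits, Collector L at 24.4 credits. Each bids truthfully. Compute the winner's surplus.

Surplus = 13.5 credits.

Sorted high to low: Collector D 57.8 credits > Collector N 44.3 credits > Collector L 24.4 credits.
Collector D wins with the top bid and pays the second-highest, 44.3 credits.
Surplus = 57.8 credits − 44.3 credits = 13.5 credits.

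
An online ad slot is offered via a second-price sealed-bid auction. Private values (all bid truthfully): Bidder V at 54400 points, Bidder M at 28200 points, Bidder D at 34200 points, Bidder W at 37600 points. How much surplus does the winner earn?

Bids in descending order: Bidder V 54400 points > Bidder W 37600 points > Bidder D 34200 points > Bidder M 28200 points.
Bidder V wins with the top bid and pays the second-highest, 37600 points.
Surplus = 54400 points − 37600 points = 16800 points.

16800 points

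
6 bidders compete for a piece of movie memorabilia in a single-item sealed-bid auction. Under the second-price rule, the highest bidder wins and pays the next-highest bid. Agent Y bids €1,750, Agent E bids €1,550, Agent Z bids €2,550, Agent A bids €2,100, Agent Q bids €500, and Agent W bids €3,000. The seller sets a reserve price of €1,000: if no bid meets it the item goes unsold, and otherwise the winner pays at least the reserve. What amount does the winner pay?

€2,550

Ordered from highest: Agent W €3,000, then Agent Z €2,550, then Agent A €2,100, then Agent Y €1,750, then Agent E €1,550, then Agent Q €500.
Agent W has the highest bid, so Agent W wins.
The second-highest bid is €2,550, which exceeds the reserve, so that sets the price.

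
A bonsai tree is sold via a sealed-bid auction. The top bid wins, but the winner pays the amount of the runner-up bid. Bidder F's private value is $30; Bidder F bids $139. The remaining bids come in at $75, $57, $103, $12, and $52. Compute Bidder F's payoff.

Highest competing bid: $103.
Bidder F's bid $139 is the highest overall, so Bidder F wins and pays the second-highest bid, $103.
Payoff = value − price = $30 − $103 = -$73.
Overbidding won the item at a price above value — truthful bidding would have avoided this loss.

-$73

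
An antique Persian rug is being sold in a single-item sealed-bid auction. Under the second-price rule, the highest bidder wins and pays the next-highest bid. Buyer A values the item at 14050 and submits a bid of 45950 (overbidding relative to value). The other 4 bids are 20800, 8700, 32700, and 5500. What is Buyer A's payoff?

-18650

Highest competing bid: 32700.
Buyer A's bid 45950 is the highest overall, so Buyer A wins and pays the second-highest bid, 32700.
Payoff = value − price = 14050 − 32700 = -18650.
Overbidding won the item at a price above value — truthful bidding would have avoided this loss.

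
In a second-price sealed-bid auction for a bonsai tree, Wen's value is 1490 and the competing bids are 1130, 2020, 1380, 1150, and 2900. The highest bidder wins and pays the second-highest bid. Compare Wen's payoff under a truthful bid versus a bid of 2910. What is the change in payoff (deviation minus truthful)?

The highest competing bid is 2900.
Bidding truthfully at 1490: the top bid is 2900 (a rival), so Wen loses. Payoff = 0.
Bidding 2910: Wen has the top bid, wins, and pays the second-highest bid 2900. Payoff = 1490 − 2900 = -1410.
Change = -1410 − 0 = -1410.
This is the dominant-strategy logic: truthful bidding weakly beats any alternative.

Payoff change: -1410.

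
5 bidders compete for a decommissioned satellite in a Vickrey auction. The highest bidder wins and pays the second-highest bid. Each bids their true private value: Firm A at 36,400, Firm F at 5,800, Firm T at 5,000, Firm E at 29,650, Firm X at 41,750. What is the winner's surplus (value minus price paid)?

Winner's surplus: 5,350.

Sorted high to low: Firm X 41,750, then Firm A 36,400, then Firm E 29,650, then Firm F 5,800, then Firm T 5,000.
Firm X wins with the top bid and pays the second-highest, 36,400.
Surplus = 41,750 − 36,400 = 5,350.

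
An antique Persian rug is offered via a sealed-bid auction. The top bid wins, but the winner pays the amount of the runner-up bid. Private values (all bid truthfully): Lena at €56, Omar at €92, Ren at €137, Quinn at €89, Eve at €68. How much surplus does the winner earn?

Winner's surplus: €45.

Ordered from highest: Ren €137 > Omar €92 > Quinn €89 > Eve €68 > Lena €56.
Ren wins with the top bid and pays the second-highest, €92.
Surplus = €137 − €92 = €45.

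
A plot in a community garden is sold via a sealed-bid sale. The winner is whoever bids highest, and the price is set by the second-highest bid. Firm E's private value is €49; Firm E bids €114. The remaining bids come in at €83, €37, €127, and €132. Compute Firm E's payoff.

€0

Highest competing bid: €132.
Firm E's bid €114 is not the highest, so Firm E loses, pays nothing, and earns zero payoff.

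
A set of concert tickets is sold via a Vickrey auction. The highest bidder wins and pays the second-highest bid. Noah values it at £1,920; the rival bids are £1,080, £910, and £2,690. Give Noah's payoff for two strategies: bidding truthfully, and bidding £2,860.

Truthful: £0; alternative: -£770.

The highest competing bid is £2,690.
Bidding truthfully at £1,920: the top bid is £2,690 (a rival), so Noah loses. Payoff = £0.
Bidding £2,860: Noah has the top bid, wins, and pays the second-highest bid £2,690. Payoff = £1,920 − £2,690 = -£770.
Deviating from a truthful bid can only lose payoff in a second-price auction — never gain.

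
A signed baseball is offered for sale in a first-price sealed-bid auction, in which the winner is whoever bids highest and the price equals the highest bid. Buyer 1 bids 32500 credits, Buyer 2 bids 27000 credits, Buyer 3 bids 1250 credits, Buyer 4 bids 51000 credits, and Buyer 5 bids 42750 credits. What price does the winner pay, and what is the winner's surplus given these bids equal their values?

Price 51000 credits; surplus 0 credits.

Sorted high to low: Buyer 4 51000 credits, then Buyer 5 42750 credits, then Buyer 1 32500 credits, then Buyer 2 27000 credits, then Buyer 3 1250 credits.
Buyer 4 is the highest bidder, so Buyer 4 wins.
Under the first-price rule, the price is the highest bid: 51000 credits.
Surplus = 51000 credits − 51000 credits = 0 credits.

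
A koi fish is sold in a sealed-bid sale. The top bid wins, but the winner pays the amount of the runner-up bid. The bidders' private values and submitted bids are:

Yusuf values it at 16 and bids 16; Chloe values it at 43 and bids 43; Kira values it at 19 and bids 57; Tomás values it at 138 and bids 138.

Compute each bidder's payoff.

Payoffs: Yusuf 0, Chloe 0, Kira 0, Tomás 81.

Bids in descending order: Tomás 138; Kira 57; Chloe 43; Yusuf 16.
Tomás has the top bid and wins; the price is the second-highest bid, 57.
Tomás's payoff = 138 − 57 = 81. All other bidders lose, so their payoff is 0.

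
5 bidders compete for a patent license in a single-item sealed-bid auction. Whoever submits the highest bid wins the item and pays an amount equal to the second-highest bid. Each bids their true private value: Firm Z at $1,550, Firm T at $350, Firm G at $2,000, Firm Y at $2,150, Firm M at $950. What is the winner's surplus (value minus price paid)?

Winner's surplus: $150.

Sorted high to low: Firm Y $2,150; Firm G $2,000; Firm Z $1,550; Firm M $950; Firm T $350.
Firm Y wins with the top bid and pays the second-highest, $2,000.
Surplus = $2,150 − $2,000 = $150.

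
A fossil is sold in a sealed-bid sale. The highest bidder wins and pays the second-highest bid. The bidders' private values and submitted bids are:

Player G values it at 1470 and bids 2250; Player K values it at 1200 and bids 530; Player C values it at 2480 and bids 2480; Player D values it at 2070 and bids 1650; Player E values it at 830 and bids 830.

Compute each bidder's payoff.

Player G 0, Player K 0, Player C 230, Player D 0, Player E 0.

Bids in descending order: Player C 2480 > Player G 2250 > Player D 1650 > Player E 830 > Player K 530.
Player C has the top bid and wins; the price is the second-highest bid, 2250.
Player C's payoff = 2480 − 2250 = 230. All other bidders lose, so their payoff is 0.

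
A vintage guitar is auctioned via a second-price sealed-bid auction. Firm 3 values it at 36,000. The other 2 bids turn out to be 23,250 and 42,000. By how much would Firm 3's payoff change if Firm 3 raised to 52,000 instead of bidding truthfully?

Change in payoff: -6,000.

The highest competing bid is 42,000.
Bidding truthfully at 36,000: the top bid is 42,000 (a rival), so Firm 3 loses. Payoff = 0.
Bidding 52,000: Firm 3 has the top bid, wins, and pays the second-highest bid 42,000. Payoff = 36,000 − 42,000 = -6,000.
Change = -6,000 − 0 = -6,000.
Deviating from a truthful bid can only lose payoff in a second-price auction — never gain.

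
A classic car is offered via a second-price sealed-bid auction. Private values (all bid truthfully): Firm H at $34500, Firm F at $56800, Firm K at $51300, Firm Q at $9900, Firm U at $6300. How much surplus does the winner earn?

Bids in descending order: Firm F $56800; Firm K $51300; Firm H $34500; Firm Q $9900; Firm U $6300.
Firm F wins with the top bid and pays the second-highest, $51300.
Surplus = $56800 − $51300 = $5500.

$5500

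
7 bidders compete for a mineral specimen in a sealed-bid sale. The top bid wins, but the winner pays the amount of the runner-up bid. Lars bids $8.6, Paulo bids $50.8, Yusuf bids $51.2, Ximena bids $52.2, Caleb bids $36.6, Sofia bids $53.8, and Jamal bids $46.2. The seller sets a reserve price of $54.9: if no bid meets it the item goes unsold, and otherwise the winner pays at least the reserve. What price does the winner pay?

unsold

Ordered from highest: Sofia $53.8; Ximena $52.2; Yusuf $51.2; Paulo $50.8; Jamal $46.2; Caleb $36.6; Lars $8.6.
The top bid $53.8 is below the reserve $54.9, so the item goes unsold and nothing is paid.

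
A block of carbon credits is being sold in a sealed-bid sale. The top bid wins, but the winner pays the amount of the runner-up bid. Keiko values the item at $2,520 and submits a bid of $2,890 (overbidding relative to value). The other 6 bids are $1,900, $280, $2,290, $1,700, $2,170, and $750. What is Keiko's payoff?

Payoff = $230.

Highest competing bid: $2,290.
Keiko's bid $2,890 is the highest overall, so Keiko wins and pays the second-highest bid, $2,290.
Payoff = value − price = $2,520 − $2,290 = $230.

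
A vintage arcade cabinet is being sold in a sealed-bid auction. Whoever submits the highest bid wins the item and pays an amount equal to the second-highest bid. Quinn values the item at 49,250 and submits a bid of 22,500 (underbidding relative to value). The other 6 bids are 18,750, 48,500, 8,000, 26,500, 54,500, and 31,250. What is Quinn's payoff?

Quinn's payoff: 0.

Highest competing bid: 54,500.
Quinn's bid 22,500 is not the highest, so Quinn loses, pays nothing, and earns zero payoff.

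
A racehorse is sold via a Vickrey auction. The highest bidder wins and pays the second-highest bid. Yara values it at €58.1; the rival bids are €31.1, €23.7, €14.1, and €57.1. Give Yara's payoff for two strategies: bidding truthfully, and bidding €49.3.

The highest competing bid is €57.1.
Bidding truthfully at €58.1: Yara has the top bid, wins, and pays the second-highest bid €57.1. Payoff = €58.1 − €57.1 = €1.0.
Bidding €49.3: the top bid is €57.1 (a rival), so Yara loses. Payoff = €0.0.
Deviating from a truthful bid can only lose payoff in a second-price auction — never gain.

(a) €1.0  (b) €0.0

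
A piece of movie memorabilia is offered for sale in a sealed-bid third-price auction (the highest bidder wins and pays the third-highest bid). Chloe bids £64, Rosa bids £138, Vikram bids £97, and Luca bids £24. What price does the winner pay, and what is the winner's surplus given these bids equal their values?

The winner pays £64 for a surplus of £74.

Ranking the bids: Rosa £138, then Vikram £97, then Chloe £64, then Luca £24.
Rosa is the highest bidder, so Rosa wins.
Under the third-price rule, the price is the third-highest bid: £64.
Surplus = £138 − £64 = £74.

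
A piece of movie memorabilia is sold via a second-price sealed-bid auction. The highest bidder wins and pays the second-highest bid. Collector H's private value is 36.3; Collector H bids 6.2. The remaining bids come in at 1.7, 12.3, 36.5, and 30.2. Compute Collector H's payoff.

Highest competing bid: 36.5.
Collector H's bid 6.2 is not the highest, so Collector H loses, pays nothing, and earns zero payoff.

0.0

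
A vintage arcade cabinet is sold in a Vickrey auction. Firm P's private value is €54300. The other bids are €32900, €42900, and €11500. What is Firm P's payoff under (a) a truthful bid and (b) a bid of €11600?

The highest competing bid is €42900.
Bidding truthfully at €54300: Firm P has the top bid, wins, and pays the second-highest bid €42900. Payoff = €54300 − €42900 = €11400.
Bidding €11600: the top bid is €42900 (a rival), so Firm P loses. Payoff = €0.

(a) €11400  (b) €0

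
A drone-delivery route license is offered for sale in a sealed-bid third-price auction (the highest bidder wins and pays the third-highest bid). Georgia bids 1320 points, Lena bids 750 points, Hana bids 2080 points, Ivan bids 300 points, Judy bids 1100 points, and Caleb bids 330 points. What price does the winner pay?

The winner pays 1100 points.

Sorted high to low: Hana 2080 points; Georgia 1320 points; Judy 1100 points; Lena 750 points; Caleb 330 points; Ivan 300 points.
Hana is the highest bidder, so Hana wins.
Under the third-price rule, the price is the third-highest bid: 1100 points.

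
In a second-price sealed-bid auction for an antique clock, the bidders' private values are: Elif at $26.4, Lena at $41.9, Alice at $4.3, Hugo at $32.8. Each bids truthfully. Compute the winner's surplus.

Sorted high to low: Lena $41.9, then Hugo $32.8, then Elif $26.4, then Alice $4.3.
Lena wins with the top bid and pays the second-highest, $32.8.
Surplus = $41.9 − $32.8 = $9.1.

Winner's surplus: $9.1.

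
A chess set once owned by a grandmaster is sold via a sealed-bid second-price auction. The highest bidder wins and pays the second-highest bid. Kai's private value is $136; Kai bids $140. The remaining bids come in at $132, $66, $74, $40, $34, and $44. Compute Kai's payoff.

Highest competing bid: $132.
Kai's bid $140 is the highest overall, so Kai wins and pays the second-highest bid, $132.
Payoff = value − price = $136 − $132 = $4.

$4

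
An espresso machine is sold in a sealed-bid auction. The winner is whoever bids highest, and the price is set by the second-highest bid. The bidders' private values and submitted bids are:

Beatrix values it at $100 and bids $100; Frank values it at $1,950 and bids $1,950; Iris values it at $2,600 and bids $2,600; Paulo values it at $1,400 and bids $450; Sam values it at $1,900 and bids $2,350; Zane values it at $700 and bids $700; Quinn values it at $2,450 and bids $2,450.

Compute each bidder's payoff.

Bids in descending order: Iris $2,600, then Quinn $2,450, then Sam $2,350, then Frank $1,950, then Zane $700, then Paulo $450, then Beatrix $100.
Iris has the top bid and wins; the price is the second-highest bid, $2,450.
Iris's payoff = $2,600 − $2,450 = $150. All other bidders lose, so their payoff is 0.

Payoffs: Beatrix $0, Frank $0, Iris $150, Paulo $0, Sam $0, Zane $0, Quinn $0.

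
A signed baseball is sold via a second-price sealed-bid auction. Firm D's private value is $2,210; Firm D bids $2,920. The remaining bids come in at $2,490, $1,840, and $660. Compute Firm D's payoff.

Highest competing bid: $2,490.
Firm D's bid $2,920 is the highest overall, so Firm D wins and pays the second-highest bid, $2,490.
Payoff = value − price = $2,210 − $2,490 = -$280.
Overbidding won the item at a price above value — truthful bidding would have avoided this loss.

-$280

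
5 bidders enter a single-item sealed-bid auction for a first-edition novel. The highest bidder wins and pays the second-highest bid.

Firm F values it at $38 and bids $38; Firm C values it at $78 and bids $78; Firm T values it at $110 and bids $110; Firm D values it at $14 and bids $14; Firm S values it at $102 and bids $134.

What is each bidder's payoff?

Ordered from highest: Firm S $134; Firm T $110; Firm C $78; Firm F $38; Firm D $14.
Firm S has the top bid and wins; the price is the second-highest bid, $110.
Firm S's payoff = $102 − $110 = -$8. All other bidders lose, so their payoff is 0.

Firm F $0, Firm C $0, Firm T $0, Firm D $0, Firm S -$8.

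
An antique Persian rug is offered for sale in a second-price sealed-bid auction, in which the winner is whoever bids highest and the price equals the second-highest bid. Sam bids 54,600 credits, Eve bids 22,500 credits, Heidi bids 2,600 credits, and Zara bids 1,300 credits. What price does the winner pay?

The winner pays 22,500 credits.

Bids in descending order: Sam 54,600 credits, then Eve 22,500 credits, then Heidi 2,600 credits, then Zara 1,300 credits.
Sam is the highest bidder, so Sam wins.
Under the second-price rule, the price is the second-highest bid: 22,500 credits.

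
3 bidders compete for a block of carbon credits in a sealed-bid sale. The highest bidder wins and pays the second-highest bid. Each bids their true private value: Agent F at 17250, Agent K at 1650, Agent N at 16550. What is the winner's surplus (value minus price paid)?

Ranking the bids: Agent F 17250, then Agent N 16550, then Agent K 1650.
Agent F wins with the top bid and pays the second-highest, 16550.
Surplus = 17250 − 16550 = 700.

Winner's surplus: 700.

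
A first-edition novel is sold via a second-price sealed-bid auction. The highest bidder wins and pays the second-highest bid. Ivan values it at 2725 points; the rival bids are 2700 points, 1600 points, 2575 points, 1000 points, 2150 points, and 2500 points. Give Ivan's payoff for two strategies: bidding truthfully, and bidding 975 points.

The highest competing bid is 2700 points.
Bidding truthfully at 2725 points: Ivan has the top bid, wins, and pays the second-highest bid 2700 points. Payoff = 2725 points − 2700 points = 25 points.
Bidding 975 points: the top bid is 2700 points (a rival), so Ivan loses. Payoff = 0 points.

Truthful: 25 points; alternative: 0 points.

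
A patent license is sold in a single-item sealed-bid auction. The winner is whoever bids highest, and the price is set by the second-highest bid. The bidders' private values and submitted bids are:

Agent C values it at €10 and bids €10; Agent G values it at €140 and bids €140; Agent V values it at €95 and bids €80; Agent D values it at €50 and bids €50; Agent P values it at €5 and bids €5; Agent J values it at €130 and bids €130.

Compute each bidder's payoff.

Payoffs: Agent C €0, Agent G €10, Agent V €0, Agent D €0, Agent P €0, Agent J €0.

Ordered from highest: Agent G €140; Agent J €130; Agent V €80; Agent D €50; Agent C €10; Agent P €5.
Agent G has the top bid and wins; the price is the second-highest bid, €130.
Agent G's payoff = €140 − €130 = €10. All other bidders lose, so their payoff is 0.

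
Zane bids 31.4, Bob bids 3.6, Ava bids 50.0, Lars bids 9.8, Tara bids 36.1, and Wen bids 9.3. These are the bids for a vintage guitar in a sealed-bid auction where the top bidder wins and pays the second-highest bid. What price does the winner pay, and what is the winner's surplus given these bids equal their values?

Ranking the bids: Ava 50.0 > Tara 36.1 > Zane 31.4 > Lars 9.8 > Wen 9.3 > Bob 3.6.
Ava is the highest bidder, so Ava wins.
Under the second-price rule, the price is the second-highest bid: 36.1.
Surplus = 50.0 − 36.1 = 13.9.

The winner pays 36.1 for a surplus of 13.9.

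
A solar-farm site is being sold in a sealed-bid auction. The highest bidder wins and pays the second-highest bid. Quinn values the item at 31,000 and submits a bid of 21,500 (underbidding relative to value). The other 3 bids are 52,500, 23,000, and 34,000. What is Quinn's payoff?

Highest competing bid: 52,500.
Quinn's bid 21,500 is not the highest, so Quinn loses, pays nothing, and earns zero payoff.

0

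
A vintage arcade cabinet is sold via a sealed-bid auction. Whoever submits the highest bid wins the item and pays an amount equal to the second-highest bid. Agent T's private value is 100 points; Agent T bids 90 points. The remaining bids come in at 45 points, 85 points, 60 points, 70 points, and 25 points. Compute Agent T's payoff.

Highest competing bid: 85 points.
Agent T's bid 90 points is the highest overall, so Agent T wins and pays the second-highest bid, 85 points.
Payoff = value − price = 100 points − 85 points = 15 points.

Payoff = 15 points.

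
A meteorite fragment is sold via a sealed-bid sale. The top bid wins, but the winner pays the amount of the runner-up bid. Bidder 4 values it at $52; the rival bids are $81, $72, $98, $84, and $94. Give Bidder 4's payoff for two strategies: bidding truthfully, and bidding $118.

The highest competing bid is $98.
Bidding truthfully at $52: the top bid is $98 (a rival), so Bidder 4 loses. Payoff = $0.
Bidding $118: Bidder 4 has the top bid, wins, and pays the second-highest bid $98. Payoff = $52 − $98 = -$46.

Truthful: $0; alternative: -$46.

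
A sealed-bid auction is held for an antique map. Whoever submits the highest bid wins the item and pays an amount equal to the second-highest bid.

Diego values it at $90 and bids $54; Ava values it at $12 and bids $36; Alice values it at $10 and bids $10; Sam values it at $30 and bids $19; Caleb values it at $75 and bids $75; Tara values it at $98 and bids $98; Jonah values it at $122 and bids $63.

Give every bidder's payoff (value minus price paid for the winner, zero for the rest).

Ranking the bids: Tara $98 > Caleb $75 > Jonah $63 > Diego $54 > Ava $36 > Sam $19 > Alice $10.
Tara has the top bid and wins; the price is the second-highest bid, $75.
Tara's payoff = $98 − $75 = $23. All other bidders lose, so their payoff is 0.

Diego $0, Ava $0, Alice $0, Sam $0, Caleb $0, Tara $23, Jonah $0.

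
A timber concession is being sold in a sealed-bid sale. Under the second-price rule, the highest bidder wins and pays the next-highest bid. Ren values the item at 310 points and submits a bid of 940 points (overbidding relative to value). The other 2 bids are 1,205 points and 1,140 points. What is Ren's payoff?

0 points

Highest competing bid: 1,205 points.
Ren's bid 940 points is not the highest, so Ren loses, pays nothing, and earns zero payoff.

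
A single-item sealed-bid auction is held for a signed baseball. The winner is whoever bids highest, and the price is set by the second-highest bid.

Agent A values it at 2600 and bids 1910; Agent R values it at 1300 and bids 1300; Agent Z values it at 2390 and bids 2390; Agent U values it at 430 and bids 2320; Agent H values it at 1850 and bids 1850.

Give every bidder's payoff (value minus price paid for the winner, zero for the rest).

Payoffs: Agent A 0, Agent R 0, Agent Z 70, Agent U 0, Agent H 0.

Bids in descending order: Agent Z 2390; Agent U 2320; Agent A 1910; Agent H 1850; Agent R 1300.
Agent Z has the top bid and wins; the price is the second-highest bid, 2320.
Agent Z's payoff = 2390 − 2320 = 70. All other bidders lose, so their payoff is 0.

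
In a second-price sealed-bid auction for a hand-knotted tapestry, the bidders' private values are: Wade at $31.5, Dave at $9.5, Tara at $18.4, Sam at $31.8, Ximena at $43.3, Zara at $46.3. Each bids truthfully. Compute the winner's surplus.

Ranking the bids: Zara $46.3 > Ximena $43.3 > Sam $31.8 > Wade $31.5 > Tara $18.4 > Dave $9.5.
Zara wins with the top bid and pays the second-highest, $43.3.
Surplus = $46.3 − $43.3 = $3.0.

Winner's surplus: $3.0.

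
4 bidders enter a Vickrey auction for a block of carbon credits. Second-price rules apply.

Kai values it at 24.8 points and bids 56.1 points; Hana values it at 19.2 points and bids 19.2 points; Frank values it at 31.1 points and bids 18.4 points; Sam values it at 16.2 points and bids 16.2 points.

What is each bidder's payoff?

Kai 5.6 points, Hana 0.0 points, Frank 0.0 points, Sam 0.0 points.

Sorted high to low: Kai 56.1 points > Hana 19.2 points > Frank 18.4 points > Sam 16.2 points.
Kai has the top bid and wins; the price is the second-highest bid, 19.2 points.
Kai's payoff = 24.8 points − 19.2 points = 5.6 points. All other bidders lose, so their payoff is 0.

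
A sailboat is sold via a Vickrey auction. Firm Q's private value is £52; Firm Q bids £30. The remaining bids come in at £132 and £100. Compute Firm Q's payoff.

Payoff = £0.

Highest competing bid: £132.
Firm Q's bid £30 is not the highest, so Firm Q loses, pays nothing, and earns zero payoff.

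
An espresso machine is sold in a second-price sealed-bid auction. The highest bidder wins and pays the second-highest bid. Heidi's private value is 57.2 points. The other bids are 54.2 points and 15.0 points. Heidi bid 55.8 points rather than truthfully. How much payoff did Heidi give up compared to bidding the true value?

The highest competing bid is 54.2 points.
Bidding truthfully at 57.2 points: Heidi has the top bid, wins, and pays the second-highest bid 54.2 points. Payoff = 57.2 points − 54.2 points = 3.0 points.
Bidding 55.8 points: Heidi has the top bid, wins, and pays the second-highest bid 54.2 points. Payoff = 57.2 points − 54.2 points = 3.0 points.
Regret = truthful payoff − actual payoff = 3.0 points − 3.0 points = 0.0 points.

Regret: 0.0 points.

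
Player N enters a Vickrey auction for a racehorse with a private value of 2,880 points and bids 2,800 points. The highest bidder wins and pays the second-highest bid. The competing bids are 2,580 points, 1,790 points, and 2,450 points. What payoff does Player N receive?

Payoff = 300 points.

Highest competing bid: 2,580 points.
Player N's bid 2,800 points is the highest overall, so Player N wins and pays the second-highest bid, 2,580 points.
Payoff = value − price = 2,880 points − 2,580 points = 300 points.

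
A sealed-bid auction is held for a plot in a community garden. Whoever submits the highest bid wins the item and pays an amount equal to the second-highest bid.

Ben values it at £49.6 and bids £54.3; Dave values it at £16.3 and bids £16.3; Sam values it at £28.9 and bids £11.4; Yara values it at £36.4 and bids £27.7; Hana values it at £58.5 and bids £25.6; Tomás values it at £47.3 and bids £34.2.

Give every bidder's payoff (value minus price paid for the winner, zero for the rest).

Ordered from highest: Ben £54.3 > Tomás £34.2 > Yara £27.7 > Hana £25.6 > Dave £16.3 > Sam £11.4.
Ben has the top bid and wins; the price is the second-highest bid, £34.2.
Ben's payoff = £49.6 − £34.2 = £15.4. All other bidders lose, so their payoff is 0.

Payoffs: Ben £15.4, Dave £0.0, Sam £0.0, Yara £0.0, Hana £0.0, Tomás £0.0.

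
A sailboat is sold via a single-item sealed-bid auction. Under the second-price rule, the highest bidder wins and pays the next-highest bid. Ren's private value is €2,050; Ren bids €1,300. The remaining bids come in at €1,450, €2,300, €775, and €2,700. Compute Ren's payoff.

€0

Highest competing bid: €2,700.
Ren's bid €1,300 is not the highest, so Ren loses, pays nothing, and earns zero payoff.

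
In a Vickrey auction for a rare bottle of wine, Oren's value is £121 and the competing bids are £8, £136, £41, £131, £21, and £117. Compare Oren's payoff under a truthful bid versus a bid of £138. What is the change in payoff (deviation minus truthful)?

The highest competing bid is £136.
Bidding truthfully at £121: the top bid is £136 (a rival), so Oren loses. Payoff = £0.
Bidding £138: Oren has the top bid, wins, and pays the second-highest bid £136. Payoff = £121 − £136 = -£15.
Change = -£15 − £0 = -£15.
Deviating from a truthful bid can only lose payoff in a second-price auction — never gain.

Change in payoff: -£15.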